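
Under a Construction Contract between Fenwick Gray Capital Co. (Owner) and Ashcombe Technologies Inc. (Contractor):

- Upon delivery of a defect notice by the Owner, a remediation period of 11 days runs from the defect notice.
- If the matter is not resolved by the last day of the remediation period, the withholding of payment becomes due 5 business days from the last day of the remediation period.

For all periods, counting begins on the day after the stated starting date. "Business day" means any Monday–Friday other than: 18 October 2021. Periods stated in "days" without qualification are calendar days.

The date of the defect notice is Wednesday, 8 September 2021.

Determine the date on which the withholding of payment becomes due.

24 September 2021

The last day of the remediation period: 11 calendar days after 8 September 2021 is 19 September 2021.
The date on which the withholding of payment becomes due: counting 5 business days from Sunday, 19 September 2021 (Sep 20, Sep 21, Sep 22, Sep 23, Sep 24, skipping weekends) reaches Friday, 24 September 2021.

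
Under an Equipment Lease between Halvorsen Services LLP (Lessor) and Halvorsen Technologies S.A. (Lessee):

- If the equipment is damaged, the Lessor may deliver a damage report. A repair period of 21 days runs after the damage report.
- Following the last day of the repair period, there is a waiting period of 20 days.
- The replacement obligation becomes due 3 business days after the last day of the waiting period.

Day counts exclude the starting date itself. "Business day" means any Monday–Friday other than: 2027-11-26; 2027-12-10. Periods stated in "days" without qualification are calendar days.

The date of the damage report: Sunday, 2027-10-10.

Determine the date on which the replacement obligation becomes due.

The last day of the repair period: 21 calendar days after 2027-10-10 is 2027-10-31.
The last day of the waiting period: 2027-10-31 + 20 days = 2027-11-20.
From Saturday, 2027-11-20, 3 business days (Nov 22, Nov 23, Nov 24, skipping weekends) brings us to Wednesday, 2027-11-24, which is the date on which the replacement obligation becomes due.

2027-11-24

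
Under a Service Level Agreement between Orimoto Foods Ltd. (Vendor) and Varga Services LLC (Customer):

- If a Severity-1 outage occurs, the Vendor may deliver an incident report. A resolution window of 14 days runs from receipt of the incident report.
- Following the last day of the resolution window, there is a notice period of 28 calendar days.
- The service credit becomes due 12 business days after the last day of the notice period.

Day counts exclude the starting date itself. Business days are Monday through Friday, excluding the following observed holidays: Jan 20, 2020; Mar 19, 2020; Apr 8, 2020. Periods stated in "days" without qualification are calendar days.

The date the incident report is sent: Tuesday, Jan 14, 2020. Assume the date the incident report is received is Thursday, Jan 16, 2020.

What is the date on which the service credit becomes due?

The last day of the resolution window: Jan 16, 2020 + 14 days = Jan 30, 2020.
The last day of the notice period: 28 calendar days after Jan 30, 2020 is Feb 27, 2020.
The date on which the service credit becomes due: counting 12 business days from Thursday, Feb 27, 2020 (Feb 28, Mar 2, Mar 3, Mar 4, …, Mar 12, Mar 13, Mar 16, skipping weekends) reaches Monday, Mar 16, 2020.

Mar 16, 2020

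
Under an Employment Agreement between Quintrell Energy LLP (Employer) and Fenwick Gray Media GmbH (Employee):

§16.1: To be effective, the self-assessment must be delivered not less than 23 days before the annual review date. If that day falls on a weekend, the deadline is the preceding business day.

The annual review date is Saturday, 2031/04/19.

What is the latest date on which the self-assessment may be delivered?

2031/03/27

2031/04/19 minus 23 days is 2031/03/27. That is a Thursday, so no adjustment is needed.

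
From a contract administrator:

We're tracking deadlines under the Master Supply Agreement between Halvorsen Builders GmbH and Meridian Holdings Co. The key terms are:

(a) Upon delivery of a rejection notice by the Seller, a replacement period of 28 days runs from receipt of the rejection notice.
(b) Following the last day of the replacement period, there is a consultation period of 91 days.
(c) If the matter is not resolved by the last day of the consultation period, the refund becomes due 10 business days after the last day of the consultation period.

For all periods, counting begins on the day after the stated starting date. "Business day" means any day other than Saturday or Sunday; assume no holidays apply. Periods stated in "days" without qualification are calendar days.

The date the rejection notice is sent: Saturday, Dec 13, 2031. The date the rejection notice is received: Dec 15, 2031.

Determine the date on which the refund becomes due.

Apr 26, 2032

The last day of the replacement period: Dec 15, 2031 + 28 days = Jan 12, 2032.
Adding 91 calendar days to Jan 12, 2032 gives Apr 12, 2032, which is the last day of the consultation period.
The date on which the refund becomes due: counting 10 business days from Monday, Apr 12, 2032 (Apr 13, Apr 14, Apr 15, Apr 16, Apr 19, Apr 20, Apr 21, Apr 22, Apr 23, Apr 26, skipping weekends) reaches Monday, Apr 26, 2032.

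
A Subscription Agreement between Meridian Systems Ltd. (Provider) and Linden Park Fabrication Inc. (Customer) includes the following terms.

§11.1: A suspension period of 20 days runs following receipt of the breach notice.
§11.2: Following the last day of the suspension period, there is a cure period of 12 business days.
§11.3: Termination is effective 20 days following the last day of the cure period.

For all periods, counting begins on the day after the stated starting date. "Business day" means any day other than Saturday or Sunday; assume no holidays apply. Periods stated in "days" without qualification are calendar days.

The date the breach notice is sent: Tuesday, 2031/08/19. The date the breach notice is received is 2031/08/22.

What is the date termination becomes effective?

The last day of the suspension period: 20 calendar days after 2031/08/22 is 2031/09/11.
From Thursday, 2031/09/11, 12 business days (Sep 12, Sep 15, Sep 16, Sep 17, …, Sep 25, Sep 26, Sep 29, skipping weekends) brings us to Monday, 2031/09/29, which is the last day of the cure period.
Adding 20 calendar days to 2031/09/29 gives 2031/10/19, which is the date termination becomes effective.

2031/10/19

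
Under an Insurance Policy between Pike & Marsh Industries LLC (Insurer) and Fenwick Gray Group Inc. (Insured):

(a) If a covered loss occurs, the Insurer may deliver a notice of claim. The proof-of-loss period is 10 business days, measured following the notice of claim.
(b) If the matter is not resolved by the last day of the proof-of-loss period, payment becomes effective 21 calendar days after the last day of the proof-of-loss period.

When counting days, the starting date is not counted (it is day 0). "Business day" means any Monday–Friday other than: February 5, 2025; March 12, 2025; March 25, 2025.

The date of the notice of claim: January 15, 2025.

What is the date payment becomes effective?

From Wednesday, January 15, 2025, 10 business days (Jan 16, Jan 17, Jan 20, Jan 21, Jan 22, Jan 23, Jan 24, Jan 27, Jan 28, Jan 29, skipping weekends) brings us to Wednesday, January 29, 2025, which is the last day of the proof-of-loss period.
The date payment becomes effective: 21 calendar days after January 29, 2025 is February 19, 2025.

February 19, 2025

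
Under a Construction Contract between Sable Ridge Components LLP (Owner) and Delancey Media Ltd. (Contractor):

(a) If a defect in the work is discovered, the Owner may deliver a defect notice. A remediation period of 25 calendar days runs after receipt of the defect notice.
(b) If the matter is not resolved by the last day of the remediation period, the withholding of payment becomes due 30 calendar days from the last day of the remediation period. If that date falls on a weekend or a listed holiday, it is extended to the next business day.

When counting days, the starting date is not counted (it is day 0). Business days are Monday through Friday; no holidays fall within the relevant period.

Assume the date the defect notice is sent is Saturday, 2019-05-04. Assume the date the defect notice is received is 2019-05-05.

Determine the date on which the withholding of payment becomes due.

2019-07-01

The last day of the remediation period: 25 calendar days after 2019-05-05 is 2019-05-30.
Adding 30 calendar days to 2019-05-30 gives 2019-06-29, which is the date on which the withholding of payment becomes due. That falls on a Saturday, so it rolls to the next business day, Monday, 2019-07-01.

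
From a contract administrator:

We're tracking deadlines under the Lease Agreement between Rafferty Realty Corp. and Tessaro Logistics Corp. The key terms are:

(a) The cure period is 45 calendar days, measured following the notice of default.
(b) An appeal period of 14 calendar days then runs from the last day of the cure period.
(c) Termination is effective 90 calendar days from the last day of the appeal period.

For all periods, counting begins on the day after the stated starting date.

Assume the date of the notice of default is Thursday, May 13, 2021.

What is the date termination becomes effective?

The last day of the cure period: 45 calendar days after May 13, 2021 is Jun 27, 2021.
Adding 14 calendar days to Jun 27, 2021 gives Jul 11, 2021, which is the last day of the appeal period.
The date termination becomes effective: Jul 11, 2021 + 90 days = Oct 9, 2021.

Oct 9, 2021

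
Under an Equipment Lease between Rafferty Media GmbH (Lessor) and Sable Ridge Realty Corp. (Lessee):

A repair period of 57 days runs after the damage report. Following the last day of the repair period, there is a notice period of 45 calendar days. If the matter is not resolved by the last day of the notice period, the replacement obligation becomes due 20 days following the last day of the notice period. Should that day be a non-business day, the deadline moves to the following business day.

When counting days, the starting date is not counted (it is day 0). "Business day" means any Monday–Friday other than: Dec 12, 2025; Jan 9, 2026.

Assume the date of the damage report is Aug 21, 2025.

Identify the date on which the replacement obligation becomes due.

Dec 22, 2025

Adding 57 calendar days to Aug 21, 2025 gives Oct 17, 2025, which is the last day of the repair period.
The last day of the notice period: 45 calendar days after Oct 17, 2025 is Dec 1, 2025.
The date on which the replacement obligation becomes due: 20 calendar days after Dec 1, 2025 is Dec 21, 2025. That falls on a Sunday, so it rolls to the next business day, Monday, Dec 22, 2025.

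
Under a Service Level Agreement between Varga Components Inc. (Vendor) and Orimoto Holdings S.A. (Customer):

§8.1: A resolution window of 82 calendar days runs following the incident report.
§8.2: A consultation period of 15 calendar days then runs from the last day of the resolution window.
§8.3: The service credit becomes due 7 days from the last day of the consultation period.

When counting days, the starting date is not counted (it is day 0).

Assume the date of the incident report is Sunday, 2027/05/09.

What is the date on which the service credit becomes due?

The last day of the resolution window: 2027/05/09 + 82 days = 2027/07/30.
The last day of the consultation period: 2027/07/30 + 15 days = 2027/08/14.
The date on which the service credit becomes due: 7 calendar days after 2027/08/14 is 2027/08/21.

2027/08/21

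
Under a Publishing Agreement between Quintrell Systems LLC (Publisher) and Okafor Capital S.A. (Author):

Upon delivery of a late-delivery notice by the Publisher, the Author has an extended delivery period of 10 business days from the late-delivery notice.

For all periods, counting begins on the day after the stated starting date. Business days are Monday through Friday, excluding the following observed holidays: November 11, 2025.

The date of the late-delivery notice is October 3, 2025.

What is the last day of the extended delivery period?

October 17, 2025

The last day of the extended delivery period: 10 business days after Friday, October 3, 2025, skipping weekends — Oct 6, Oct 7, Oct 8, Oct 9, Oct 10, Oct 13, Oct 14, Oct 15, Oct 16, Oct 17 — lands on Friday, October 17, 2025.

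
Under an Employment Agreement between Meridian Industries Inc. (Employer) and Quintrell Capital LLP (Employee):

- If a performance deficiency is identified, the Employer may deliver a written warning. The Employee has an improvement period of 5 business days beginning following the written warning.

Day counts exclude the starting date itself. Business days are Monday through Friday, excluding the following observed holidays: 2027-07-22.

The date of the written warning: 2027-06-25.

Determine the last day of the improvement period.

2027-07-02

From Friday, 2027-06-25, 5 business days (Jun 28, Jun 29, Jun 30, Jul 1, Jul 2, skipping weekends) brings us to Friday, 2027-07-02, which is the last day of the improvement period.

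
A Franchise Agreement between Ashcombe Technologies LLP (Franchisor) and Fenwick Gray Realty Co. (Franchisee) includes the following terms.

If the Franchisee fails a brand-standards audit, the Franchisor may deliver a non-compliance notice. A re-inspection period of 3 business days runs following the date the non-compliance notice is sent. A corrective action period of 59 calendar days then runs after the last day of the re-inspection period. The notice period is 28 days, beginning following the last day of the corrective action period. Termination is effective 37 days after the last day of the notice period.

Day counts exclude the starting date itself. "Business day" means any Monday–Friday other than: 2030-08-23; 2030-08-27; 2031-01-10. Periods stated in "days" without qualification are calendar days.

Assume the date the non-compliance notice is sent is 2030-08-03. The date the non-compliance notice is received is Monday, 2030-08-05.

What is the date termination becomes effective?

2030-12-09

The last day of the re-inspection period: 3 business days after Saturday, 2030-08-03, skipping weekends — Aug 5, Aug 6, Aug 7 — lands on Wednesday, 2030-08-07.
The last day of the corrective action period: 2030-08-07 + 59 days = 2030-10-05.
The last day of the notice period: 2030-10-05 + 28 days = 2030-11-02.
Adding 37 calendar days to 2030-11-02 gives 2030-12-09, which is the date termination becomes effective.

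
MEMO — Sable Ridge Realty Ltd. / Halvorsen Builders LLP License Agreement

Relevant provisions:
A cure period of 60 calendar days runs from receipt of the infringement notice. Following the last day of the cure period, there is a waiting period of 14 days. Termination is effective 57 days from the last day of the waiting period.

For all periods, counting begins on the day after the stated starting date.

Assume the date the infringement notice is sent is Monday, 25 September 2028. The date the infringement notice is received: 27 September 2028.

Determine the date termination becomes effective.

5 February 2029

The last day of the cure period: 27 September 2028 + 60 days = 26 November 2028.
The last day of the waiting period: 14 calendar days after 26 November 2028 is 10 December 2028.
Adding 57 calendar days to 10 December 2028 gives 5 February 2029, which is the date termination becomes effective.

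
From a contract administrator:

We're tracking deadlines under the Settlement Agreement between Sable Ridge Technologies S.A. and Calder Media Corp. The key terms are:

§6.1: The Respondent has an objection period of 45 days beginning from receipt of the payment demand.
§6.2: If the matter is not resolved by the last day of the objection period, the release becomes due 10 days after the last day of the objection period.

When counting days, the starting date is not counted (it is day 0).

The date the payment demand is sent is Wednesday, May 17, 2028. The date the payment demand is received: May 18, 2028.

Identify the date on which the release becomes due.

The last day of the objection period: May 18, 2028 + 45 days = Jul 2, 2028.
Adding 10 calendar days to Jul 2, 2028 gives Jul 12, 2028, which is the date on which the release becomes due.

Jul 12, 2028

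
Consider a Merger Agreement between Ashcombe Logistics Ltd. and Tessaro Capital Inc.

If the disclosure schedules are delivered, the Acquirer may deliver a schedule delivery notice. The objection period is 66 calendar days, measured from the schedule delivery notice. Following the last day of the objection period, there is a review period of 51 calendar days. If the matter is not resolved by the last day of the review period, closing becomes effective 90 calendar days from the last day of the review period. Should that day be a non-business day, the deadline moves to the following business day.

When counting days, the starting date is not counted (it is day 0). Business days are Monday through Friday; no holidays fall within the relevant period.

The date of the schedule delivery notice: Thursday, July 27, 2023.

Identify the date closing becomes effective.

The last day of the objection period: July 27, 2023 + 66 days = October 1, 2023.
Adding 51 calendar days to October 1, 2023 gives November 21, 2023, which is the last day of the review period.
The date closing becomes effective: 90 calendar days after November 21, 2023 is February 19, 2024. February 19, 2024 is a Monday, so no roll-forward applies.

February 19, 2024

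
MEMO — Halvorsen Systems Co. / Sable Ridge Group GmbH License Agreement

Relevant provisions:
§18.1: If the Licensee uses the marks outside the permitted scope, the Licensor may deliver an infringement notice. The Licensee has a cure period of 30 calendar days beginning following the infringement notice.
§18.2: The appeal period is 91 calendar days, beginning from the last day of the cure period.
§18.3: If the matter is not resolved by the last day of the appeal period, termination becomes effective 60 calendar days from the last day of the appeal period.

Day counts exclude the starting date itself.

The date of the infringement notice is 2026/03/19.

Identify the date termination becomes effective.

2026/09/16

The last day of the cure period: 30 calendar days after 2026/03/19 is 2026/04/18.
Adding 91 calendar days to 2026/04/18 gives 2026/07/18, which is the last day of the appeal period.
Adding 60 calendar days to 2026/07/18 gives 2026/09/16, which is the date termination becomes effective.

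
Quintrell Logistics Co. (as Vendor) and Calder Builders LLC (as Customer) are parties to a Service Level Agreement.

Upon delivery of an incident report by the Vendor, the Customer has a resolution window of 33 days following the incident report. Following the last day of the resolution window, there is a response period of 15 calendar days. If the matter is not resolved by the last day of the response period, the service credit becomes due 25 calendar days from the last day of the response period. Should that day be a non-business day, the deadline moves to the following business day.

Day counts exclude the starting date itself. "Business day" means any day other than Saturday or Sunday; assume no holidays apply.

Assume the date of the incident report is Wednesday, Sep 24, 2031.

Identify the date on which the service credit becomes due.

Dec 8, 2031

Adding 33 calendar days to Sep 24, 2031 gives Oct 27, 2031, which is the last day of the resolution window.
Adding 15 calendar days to Oct 27, 2031 gives Nov 11, 2031, which is the last day of the response period.
The date on which the service credit becomes due: 25 calendar days after Nov 11, 2031 is Dec 6, 2031. That falls on a Saturday, so it rolls to the next business day, Monday, Dec 8, 2031.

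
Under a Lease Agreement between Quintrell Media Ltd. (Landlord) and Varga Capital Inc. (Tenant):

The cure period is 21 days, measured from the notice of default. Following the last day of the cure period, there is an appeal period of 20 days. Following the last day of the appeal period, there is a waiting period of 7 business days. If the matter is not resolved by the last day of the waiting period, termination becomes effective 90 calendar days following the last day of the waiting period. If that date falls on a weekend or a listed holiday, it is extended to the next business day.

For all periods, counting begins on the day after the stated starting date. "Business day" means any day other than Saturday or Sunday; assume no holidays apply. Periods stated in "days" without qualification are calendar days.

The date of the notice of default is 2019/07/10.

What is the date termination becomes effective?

2019/11/27

The last day of the cure period: 2019/07/10 + 21 days = 2019/07/31.
Adding 20 calendar days to 2019/07/31 gives 2019/08/20, which is the last day of the appeal period.
The last day of the waiting period: counting 7 business days from Tuesday, 2019/08/20 (Aug 21, Aug 22, Aug 23, Aug 26, Aug 27, Aug 28, Aug 29, skipping weekends) reaches Thursday, 2019/08/29.
The date termination becomes effective: 90 calendar days after 2019/08/29 is 2019/11/27. 2019/11/27 is a Wednesday, so no roll-forward applies.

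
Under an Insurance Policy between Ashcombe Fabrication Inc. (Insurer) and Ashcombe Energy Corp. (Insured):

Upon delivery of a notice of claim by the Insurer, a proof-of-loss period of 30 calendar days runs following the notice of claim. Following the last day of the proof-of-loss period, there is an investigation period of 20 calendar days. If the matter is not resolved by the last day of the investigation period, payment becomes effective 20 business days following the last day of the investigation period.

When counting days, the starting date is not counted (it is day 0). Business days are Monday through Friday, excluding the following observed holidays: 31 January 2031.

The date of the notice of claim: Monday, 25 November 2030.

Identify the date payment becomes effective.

12 February 2031

The last day of the proof-of-loss period: 30 calendar days after 25 November 2030 is 25 December 2030.
The last day of the investigation period: 20 calendar days after 25 December 2030 is 14 January 2031.
The date payment becomes effective: 20 business days after Tuesday, 14 January 2031, skipping weekends and the listed holiday on Jan 31 — Jan 15, Jan 16, Jan 17, Jan 20, …, Feb 10, Feb 11, Feb 12 — lands on Wednesday, 12 February 2031.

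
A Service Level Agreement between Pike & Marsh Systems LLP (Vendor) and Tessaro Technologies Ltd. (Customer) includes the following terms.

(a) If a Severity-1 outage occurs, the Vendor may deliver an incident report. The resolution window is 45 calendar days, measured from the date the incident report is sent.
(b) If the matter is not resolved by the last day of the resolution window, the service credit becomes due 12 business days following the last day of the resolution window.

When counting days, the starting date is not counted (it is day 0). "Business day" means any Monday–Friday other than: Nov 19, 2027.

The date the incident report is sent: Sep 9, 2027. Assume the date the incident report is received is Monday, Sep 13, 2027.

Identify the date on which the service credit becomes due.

The last day of the resolution window: Sep 9, 2027 + 45 days = Oct 24, 2027.
The date on which the service credit becomes due: 12 business days after Sunday, Oct 24, 2027, skipping weekends — Oct 25, Oct 26, Oct 27, Oct 28, …, Nov 5, Nov 8, Nov 9 — lands on Tuesday, Nov 9, 2027.

Nov 9, 2027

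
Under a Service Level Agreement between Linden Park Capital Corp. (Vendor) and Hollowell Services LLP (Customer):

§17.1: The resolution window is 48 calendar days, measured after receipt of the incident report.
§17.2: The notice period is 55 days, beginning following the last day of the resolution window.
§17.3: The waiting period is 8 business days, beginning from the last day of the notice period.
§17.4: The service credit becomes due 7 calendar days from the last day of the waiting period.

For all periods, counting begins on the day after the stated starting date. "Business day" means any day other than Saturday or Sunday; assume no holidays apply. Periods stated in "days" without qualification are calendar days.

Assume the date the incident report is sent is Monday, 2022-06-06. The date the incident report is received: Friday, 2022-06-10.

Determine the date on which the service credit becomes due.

The last day of the resolution window: 48 calendar days after 2022-06-10 is 2022-07-28.
The last day of the notice period: 55 calendar days after 2022-07-28 is 2022-09-21.
From Wednesday, 2022-09-21, 8 business days (Sep 22, Sep 23, Sep 26, Sep 27, Sep 28, Sep 29, Sep 30, Oct 3, skipping weekends) brings us to Monday, 2022-10-03, which is the last day of the waiting period.
The date on which the service credit becomes due: 2022-10-03 + 7 days = 2022-10-10.

2022-10-10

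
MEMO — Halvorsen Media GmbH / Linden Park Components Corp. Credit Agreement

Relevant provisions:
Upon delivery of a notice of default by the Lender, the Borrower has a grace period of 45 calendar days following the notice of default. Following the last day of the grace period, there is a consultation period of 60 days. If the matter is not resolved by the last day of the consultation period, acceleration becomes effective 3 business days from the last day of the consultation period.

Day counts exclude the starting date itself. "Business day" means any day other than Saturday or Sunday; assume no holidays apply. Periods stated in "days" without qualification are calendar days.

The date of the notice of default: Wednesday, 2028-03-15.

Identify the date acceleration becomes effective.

2028-07-03

Adding 45 calendar days to 2028-03-15 gives 2028-04-29, which is the last day of the grace period.
Adding 60 calendar days to 2028-04-29 gives 2028-06-28, which is the last day of the consultation period.
The date acceleration becomes effective: counting 3 business days from Wednesday, 2028-06-28 (Jun 29, Jun 30, Jul 3, skipping weekends) reaches Monday, 2028-07-03.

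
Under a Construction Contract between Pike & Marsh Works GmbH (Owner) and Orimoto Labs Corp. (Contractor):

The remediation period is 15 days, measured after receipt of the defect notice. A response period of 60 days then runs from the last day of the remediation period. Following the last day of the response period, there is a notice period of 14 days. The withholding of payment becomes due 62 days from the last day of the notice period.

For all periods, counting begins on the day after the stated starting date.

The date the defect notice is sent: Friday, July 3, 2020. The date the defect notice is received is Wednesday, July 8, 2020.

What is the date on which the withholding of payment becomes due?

The last day of the remediation period: July 8, 2020 + 15 days = July 23, 2020.
The last day of the response period: 60 calendar days after July 23, 2020 is September 21, 2020.
The last day of the notice period: September 21, 2020 + 14 days = October 5, 2020.
Adding 62 calendar days to October 5, 2020 gives December 6, 2020, which is the date on which the withholding of payment becomes due.

December 6, 2020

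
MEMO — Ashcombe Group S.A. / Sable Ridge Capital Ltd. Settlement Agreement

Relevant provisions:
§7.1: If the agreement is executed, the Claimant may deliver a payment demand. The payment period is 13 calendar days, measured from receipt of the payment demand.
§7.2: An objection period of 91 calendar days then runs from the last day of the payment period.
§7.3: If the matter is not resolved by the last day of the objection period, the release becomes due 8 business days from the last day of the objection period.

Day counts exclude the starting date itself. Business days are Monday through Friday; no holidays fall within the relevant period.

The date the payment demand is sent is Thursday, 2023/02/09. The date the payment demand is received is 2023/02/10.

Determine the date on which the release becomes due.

The last day of the payment period: 2023/02/10 + 13 days = 2023/02/23.
Adding 91 calendar days to 2023/02/23 gives 2023/05/25, which is the last day of the objection period.
The date on which the release becomes due: counting 8 business days from Thursday, 2023/05/25 (May 26, May 29, May 30, May 31, Jun 1, Jun 2, Jun 5, Jun 6, skipping weekends) reaches Tuesday, 2023/06/06.

2023/06/06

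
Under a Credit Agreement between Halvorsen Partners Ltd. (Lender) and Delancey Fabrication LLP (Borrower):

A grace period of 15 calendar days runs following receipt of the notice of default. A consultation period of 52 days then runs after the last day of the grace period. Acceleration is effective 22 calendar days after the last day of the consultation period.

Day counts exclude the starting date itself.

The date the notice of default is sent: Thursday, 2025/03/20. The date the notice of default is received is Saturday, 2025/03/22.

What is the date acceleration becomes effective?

The last day of the grace period: 2025/03/22 + 15 days = 2025/04/06.
The last day of the consultation period: 52 calendar days after 2025/04/06 is 2025/05/28.
The date acceleration becomes effective: 22 calendar days after 2025/05/28 is 2025/06/19.

2025/06/19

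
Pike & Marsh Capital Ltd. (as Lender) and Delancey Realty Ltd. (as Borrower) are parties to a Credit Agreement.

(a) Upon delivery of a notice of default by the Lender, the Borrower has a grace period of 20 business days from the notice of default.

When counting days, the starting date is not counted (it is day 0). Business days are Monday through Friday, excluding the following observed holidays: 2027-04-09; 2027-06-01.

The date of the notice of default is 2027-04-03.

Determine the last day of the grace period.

2027-05-03

The last day of the grace period: counting 20 business days from Saturday, 2027-04-03 (Apr 5, Apr 6, Apr 7, Apr 8, …, Apr 29, Apr 30, May 3, skipping weekends and the listed holiday on Apr 9) reaches Monday, 2027-05-03.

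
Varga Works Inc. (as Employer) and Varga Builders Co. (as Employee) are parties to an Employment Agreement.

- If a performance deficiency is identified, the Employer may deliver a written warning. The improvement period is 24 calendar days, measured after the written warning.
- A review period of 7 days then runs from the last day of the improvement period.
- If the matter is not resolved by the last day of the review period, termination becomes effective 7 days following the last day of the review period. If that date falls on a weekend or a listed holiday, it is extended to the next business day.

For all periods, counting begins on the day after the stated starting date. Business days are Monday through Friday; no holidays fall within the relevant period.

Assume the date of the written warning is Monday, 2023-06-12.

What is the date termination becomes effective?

2023-07-20

The last day of the improvement period: 2023-06-12 + 24 days = 2023-07-06.
The last day of the review period: 2023-07-06 + 7 days = 2023-07-13.
The date termination becomes effective: 7 calendar days after 2023-07-13 is 2023-07-20. 2023-07-20 is a Thursday, so no roll-forward applies.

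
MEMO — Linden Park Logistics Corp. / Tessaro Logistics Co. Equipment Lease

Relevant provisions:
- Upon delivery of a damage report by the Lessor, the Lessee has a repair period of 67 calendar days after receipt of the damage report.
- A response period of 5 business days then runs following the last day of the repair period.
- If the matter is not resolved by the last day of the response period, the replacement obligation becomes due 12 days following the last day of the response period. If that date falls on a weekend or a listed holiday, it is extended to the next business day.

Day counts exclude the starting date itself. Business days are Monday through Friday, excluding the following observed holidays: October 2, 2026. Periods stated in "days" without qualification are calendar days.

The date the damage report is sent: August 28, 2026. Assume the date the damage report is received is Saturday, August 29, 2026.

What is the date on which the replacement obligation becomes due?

November 23, 2026

Adding 67 calendar days to August 29, 2026 gives November 4, 2026, which is the last day of the repair period.
From Wednesday, November 4, 2026, 5 business days (Nov 5, Nov 6, Nov 9, Nov 10, Nov 11, skipping weekends) brings us to Wednesday, November 11, 2026, which is the last day of the response period.
The date on which the replacement obligation becomes due: November 11, 2026 + 12 days = November 23, 2026. November 23, 2026 is a Monday and is not a listed holiday, so no roll-forward applies.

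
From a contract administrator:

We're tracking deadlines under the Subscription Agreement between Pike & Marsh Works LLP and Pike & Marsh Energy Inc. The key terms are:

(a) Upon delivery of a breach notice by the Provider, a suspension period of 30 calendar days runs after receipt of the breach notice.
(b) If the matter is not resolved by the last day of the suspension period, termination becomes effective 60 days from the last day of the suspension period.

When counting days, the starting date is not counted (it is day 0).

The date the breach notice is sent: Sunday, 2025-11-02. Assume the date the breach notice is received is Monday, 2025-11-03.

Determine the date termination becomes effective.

2026-02-01

The last day of the suspension period: 30 calendar days after 2025-11-03 is 2025-12-03.
The date termination becomes effective: 2025-12-03 + 60 days = 2026-02-01.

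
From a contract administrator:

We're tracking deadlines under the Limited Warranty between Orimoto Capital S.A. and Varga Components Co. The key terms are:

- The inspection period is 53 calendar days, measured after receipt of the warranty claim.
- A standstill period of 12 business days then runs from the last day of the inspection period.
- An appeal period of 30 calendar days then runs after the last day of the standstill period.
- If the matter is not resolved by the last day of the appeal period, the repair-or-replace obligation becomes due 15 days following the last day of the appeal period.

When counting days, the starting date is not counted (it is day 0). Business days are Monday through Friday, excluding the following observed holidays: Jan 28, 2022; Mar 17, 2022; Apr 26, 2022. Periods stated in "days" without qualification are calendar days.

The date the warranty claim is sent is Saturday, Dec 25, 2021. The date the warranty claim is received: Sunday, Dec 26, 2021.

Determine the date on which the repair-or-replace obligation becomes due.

Adding 53 calendar days to Dec 26, 2021 gives Feb 17, 2022, which is the last day of the inspection period.
The last day of the standstill period: 12 business days after Thursday, Feb 17, 2022, skipping weekends — Feb 18, Feb 21, Feb 22, Feb 23, …, Mar 3, Mar 4, Mar 7 — lands on Monday, Mar 7, 2022.
Adding 30 calendar days to Mar 7, 2022 gives Apr 6, 2022, which is the last day of the appeal period.
Adding 15 calendar days to Apr 6, 2022 gives Apr 21, 2022, which is the date on which the repair-or-replace obligation becomes due.

Apr 21, 2022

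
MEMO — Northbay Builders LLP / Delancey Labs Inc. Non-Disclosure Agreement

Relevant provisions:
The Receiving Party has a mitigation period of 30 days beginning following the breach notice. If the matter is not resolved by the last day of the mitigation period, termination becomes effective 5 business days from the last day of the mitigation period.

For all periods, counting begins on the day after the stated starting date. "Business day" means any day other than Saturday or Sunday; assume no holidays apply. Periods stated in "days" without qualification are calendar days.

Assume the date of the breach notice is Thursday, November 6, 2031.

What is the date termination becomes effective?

The last day of the mitigation period: 30 calendar days after November 6, 2031 is December 6, 2031.
The date termination becomes effective: counting 5 business days from Saturday, December 6, 2031 (Dec 8, Dec 9, Dec 10, Dec 11, Dec 12, skipping weekends) reaches Friday, December 12, 2031.

December 12, 2031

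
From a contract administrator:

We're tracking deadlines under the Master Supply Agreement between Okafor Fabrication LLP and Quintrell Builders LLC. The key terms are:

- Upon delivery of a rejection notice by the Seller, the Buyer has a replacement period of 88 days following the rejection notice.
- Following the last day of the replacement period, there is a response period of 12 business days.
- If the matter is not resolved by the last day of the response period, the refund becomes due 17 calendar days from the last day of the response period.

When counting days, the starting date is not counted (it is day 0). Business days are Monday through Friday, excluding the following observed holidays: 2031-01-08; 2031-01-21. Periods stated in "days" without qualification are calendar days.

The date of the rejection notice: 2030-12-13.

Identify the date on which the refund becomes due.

The last day of the replacement period: 2030-12-13 + 88 days = 2031-03-11.
The last day of the response period: 12 business days after Tuesday, 2031-03-11, skipping weekends — Mar 12, Mar 13, Mar 14, Mar 17, …, Mar 25, Mar 26, Mar 27 — lands on Thursday, 2031-03-27.
Adding 17 calendar days to 2031-03-27 gives 2031-04-13, which is the date on which the refund becomes due.

2031-04-13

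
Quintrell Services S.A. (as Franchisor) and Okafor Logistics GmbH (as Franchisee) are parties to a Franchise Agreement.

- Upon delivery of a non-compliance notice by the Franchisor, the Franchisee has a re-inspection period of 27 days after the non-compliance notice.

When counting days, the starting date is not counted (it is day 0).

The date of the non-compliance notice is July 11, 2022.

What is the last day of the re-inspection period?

August 7, 2022

The last day of the re-inspection period: 27 calendar days after July 11, 2022 is August 7, 2022.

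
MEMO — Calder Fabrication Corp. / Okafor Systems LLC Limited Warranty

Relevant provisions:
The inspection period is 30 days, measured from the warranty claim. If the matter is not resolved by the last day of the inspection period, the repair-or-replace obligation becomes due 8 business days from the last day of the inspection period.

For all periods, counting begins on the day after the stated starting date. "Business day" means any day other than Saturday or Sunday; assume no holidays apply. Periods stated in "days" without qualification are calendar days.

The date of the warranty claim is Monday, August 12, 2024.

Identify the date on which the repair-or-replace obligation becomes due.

September 23, 2024

The last day of the inspection period: August 12, 2024 + 30 days = September 11, 2024.
The date on which the repair-or-replace obligation becomes due: 8 business days after Wednesday, September 11, 2024, skipping weekends — Sep 12, Sep 13, Sep 16, Sep 17, Sep 18, Sep 19, Sep 20, Sep 23 — lands on Monday, September 23, 2024.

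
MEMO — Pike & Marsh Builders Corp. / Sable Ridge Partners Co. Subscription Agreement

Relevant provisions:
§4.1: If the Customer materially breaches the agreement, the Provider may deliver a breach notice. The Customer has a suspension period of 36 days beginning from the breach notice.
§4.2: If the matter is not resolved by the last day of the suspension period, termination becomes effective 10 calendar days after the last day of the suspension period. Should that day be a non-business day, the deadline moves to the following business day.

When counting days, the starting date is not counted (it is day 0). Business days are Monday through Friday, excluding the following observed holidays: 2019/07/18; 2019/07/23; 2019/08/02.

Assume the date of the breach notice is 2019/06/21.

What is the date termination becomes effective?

2019/08/06

Adding 36 calendar days to 2019/06/21 gives 2019/07/27, which is the last day of the suspension period.
The date termination becomes effective: 2019/07/27 + 10 days = 2019/08/06. 2019/08/06 is a Tuesday and is not a listed holiday, so no roll-forward applies.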